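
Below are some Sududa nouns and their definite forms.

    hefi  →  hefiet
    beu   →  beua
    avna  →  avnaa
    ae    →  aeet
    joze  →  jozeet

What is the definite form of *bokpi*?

The suffix is conditioned by the last vowel: -et when the last vowel of the stem is a front vowel (*hefi*, *ae*, *joze*); -a when the last vowel of the stem is a back vowel (*beu*, *avna*).
Since the last vowel of *bokpi* is /i/ (a front vowel), it takes -et, giving *bokpiet*.

bokpiet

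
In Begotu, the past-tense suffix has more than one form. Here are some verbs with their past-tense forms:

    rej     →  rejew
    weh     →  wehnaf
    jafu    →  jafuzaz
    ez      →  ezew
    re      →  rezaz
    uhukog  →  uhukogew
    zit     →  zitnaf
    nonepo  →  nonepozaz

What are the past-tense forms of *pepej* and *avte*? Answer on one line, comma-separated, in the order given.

pepejew, avtezaz

The pattern is voicing of the final sound: -naf when the stem ends in a voiceless consonant (*weh*, *zit*); -ew when the stem ends in a voiced consonant (*rej*, *ez*, *uhukog*); -zaz when the stem ends in a vowel (*jafu*, *re*, *nonepo*).
Since the final sound of *pepej* is /j/ (a voiced consonant), it takes -ew, giving *pepejew*.
*avte*: final sound = /e/, a vowel → -zaz → *avtezaz*.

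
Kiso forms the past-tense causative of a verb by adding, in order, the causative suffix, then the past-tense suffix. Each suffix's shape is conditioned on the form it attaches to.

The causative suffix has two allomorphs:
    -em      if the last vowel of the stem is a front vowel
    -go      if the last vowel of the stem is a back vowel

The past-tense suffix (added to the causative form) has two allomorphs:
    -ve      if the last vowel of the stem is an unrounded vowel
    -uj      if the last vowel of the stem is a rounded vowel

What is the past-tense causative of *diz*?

*diz*: last vowel = /i/, a front vowel → -em → *dizem*.
The causative form *dizem* — last vowel /e/ (an unrounded vowel) → -ve → *dizemve*.

dizemve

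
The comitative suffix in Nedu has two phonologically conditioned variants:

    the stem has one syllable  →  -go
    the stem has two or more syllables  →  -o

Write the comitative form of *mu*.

mugo

*mu* (one syllable) → -go → *mugo*.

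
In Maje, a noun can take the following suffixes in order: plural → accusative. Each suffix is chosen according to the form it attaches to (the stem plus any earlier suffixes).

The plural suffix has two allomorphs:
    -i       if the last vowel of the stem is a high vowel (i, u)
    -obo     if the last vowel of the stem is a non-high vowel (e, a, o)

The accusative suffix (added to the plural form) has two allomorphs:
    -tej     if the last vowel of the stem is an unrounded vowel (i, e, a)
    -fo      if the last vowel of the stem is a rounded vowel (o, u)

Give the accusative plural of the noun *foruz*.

*foruz*: last vowel = /u/, a high vowel → -i → *foruzi*.
The plural form *foruzi*: last vowel = /i/, an unrounded vowel → -tej → *foruzitej*.

foruzitej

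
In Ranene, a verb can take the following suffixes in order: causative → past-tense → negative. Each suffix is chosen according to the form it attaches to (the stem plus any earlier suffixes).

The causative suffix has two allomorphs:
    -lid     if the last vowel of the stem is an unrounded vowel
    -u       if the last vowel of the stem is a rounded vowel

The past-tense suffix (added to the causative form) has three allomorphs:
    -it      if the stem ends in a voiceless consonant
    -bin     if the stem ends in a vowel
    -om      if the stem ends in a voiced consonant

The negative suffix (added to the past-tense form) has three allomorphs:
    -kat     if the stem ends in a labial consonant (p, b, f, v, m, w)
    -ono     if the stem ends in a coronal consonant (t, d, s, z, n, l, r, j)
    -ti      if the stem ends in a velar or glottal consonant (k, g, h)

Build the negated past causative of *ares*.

areslidomkat

The last vowel of *ares* is /e/, which is an unrounded vowel, so the causative suffix is -lid, giving *areslid*.
The final sound of the causative form *areslid* is /d/, which is a voiced consonant, so the past-tense suffix is -om, giving *areslidom*.
The past-tense form *areslidom*: final consonant = /m/, labial → -kat → *areslidomkat*.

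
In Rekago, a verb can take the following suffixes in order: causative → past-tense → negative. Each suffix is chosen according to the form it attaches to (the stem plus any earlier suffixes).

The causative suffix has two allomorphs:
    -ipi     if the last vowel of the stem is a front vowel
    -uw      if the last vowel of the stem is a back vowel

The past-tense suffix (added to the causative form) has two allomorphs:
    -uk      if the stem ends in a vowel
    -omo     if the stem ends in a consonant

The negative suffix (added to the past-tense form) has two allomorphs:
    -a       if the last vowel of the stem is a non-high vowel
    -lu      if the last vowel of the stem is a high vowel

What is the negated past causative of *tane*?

taneipiuklu

Since the last vowel of *tane* is /e/ (a front vowel), it takes -ipi, giving *taneipi*.
Since the final sound of the causative form *taneipi* is /i/ (a vowel), it takes -uk, giving *taneipiuk*.
Since the last vowel of the past-tense form *taneipiuk* is /u/ (a high vowel), it takes -lu, giving *taneipiuklu*.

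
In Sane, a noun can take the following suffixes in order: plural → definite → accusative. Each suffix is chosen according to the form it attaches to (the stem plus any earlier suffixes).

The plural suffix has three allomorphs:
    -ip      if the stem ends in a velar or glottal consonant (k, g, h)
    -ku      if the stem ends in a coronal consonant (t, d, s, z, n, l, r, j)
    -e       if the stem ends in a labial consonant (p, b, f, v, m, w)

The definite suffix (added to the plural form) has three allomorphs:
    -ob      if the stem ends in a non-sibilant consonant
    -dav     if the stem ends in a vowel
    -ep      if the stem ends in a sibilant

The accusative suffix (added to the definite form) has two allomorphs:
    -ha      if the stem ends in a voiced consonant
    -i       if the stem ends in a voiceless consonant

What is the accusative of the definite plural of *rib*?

*rib*: final consonant = /b/, labial → -e → *ribe*.
The plural form *ribe*: final sound = /e/, a vowel → -dav → *ribedav*.
The definite form *ribedav* — final consonant /v/ (voiced) → -ha → *ribedavha*.

ribedavha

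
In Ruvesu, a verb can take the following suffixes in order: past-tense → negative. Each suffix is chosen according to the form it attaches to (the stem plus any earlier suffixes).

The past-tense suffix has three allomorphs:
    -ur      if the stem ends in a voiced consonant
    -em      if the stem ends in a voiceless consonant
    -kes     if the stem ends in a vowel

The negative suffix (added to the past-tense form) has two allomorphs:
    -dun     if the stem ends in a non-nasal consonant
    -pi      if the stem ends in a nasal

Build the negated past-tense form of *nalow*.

The final sound of *nalow* is /w/, which is a voiced consonant, so the past-tense suffix is -ur, giving *nalowur*.
The final consonant of the past-tense form *nalowur* is /r/, which is non-nasal, so the negative suffix is -dun, giving *nalowurdun*.

nalowurdun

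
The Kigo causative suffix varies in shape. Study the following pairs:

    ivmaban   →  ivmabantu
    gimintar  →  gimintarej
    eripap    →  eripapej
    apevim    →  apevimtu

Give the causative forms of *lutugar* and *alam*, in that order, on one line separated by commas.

The suffix is conditioned by the final consonant: -tu when the stem ends in a nasal (*ivmaban*, *apevim*); -ej when the stem ends in a non-nasal consonant (*gimintar*, *eripap*).
Since the final consonant of *lutugar* is /r/ (non-nasal), it takes -ej, giving *lutugarej*.
The final consonant of *alam* is /m/, which is a nasal, so the suffix is -tu, giving *alamtu*.

lutugarej, alamtu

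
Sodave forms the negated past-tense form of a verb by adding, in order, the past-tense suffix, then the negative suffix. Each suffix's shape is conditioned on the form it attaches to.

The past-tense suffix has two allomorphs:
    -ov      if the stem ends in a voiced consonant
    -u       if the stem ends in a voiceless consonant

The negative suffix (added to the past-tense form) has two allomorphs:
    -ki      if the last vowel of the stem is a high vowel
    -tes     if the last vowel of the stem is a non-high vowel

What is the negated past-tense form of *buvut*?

*buvut* — final consonant /t/ (voiceless) → -u → *buvutu*.
The past-tense form *buvutu*: last vowel = /u/, a high vowel → -ki → *buvutuki*.

buvutuki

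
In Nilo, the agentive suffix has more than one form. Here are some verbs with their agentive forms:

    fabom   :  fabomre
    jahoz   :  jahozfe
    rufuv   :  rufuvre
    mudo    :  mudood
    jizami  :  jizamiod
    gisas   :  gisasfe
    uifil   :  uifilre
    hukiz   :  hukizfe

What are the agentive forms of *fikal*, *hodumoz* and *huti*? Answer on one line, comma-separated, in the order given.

The suffix is conditioned by the final sound: -fe when the stem ends in a sibilant (*jahoz*, *gisas*, *hukiz*); -re when the stem ends in a non-sibilant consonant (*fabom*, *rufuv*, *uifil*); -od when the stem ends in a vowel (*mudo*, *jizami*).
Since the final sound of *fikal* is /l/ (a non-sibilant consonant), it takes -re, giving *fikalre*.
The final sound of *hodumoz* is /z/, which is a sibilant, so the suffix is -fe, giving *hodumozfe*.
*huti*: final sound = /i/, a vowel → -od → *hutiod*.

fikalre, hodumozfe, hutiod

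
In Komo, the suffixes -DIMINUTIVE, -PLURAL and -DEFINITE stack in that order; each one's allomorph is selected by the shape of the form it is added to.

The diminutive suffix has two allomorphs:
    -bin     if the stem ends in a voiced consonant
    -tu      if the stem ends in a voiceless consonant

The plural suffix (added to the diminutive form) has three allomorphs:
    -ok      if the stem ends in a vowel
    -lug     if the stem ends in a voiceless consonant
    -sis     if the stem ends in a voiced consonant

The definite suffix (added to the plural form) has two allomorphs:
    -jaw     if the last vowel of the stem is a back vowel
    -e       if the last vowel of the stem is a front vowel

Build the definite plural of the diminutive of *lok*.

loktuokjaw

*lok*: final consonant = /k/, voiceless → -tu → *loktu*.
Since the final sound of the diminutive form *loktu* is /u/ (a vowel), it takes -ok, giving *loktuok*.
The last vowel of the plural form *loktuok* is /o/, which is a back vowel, so the definite suffix is -jaw, giving *loktuokjaw*.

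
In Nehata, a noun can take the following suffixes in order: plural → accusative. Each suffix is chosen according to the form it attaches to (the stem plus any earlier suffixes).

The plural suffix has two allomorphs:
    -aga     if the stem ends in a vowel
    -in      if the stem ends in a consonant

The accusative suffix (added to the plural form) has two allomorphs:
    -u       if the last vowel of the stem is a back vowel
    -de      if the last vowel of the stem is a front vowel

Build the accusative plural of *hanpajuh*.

hanpajuhinde

The final sound of *hanpajuh* is /h/, which is a consonant, so the plural suffix is -in, giving *hanpajuhin*.
The plural form *hanpajuhin*: last vowel = /i/, a front vowel → -de → *hanpajuhinde*.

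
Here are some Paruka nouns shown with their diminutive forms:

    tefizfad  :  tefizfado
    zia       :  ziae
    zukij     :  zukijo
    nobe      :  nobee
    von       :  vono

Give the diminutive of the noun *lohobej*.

The alternation tracks the final sound of the stem — -o when the stem ends in a consonant (*tefizfad*, *zukij*, *von*); -e when the stem ends in a vowel (*zia*, *nobe*).
The final sound of *lohobej* is /j/, which is a consonant, so the suffix is -o, giving *lohobejo*.

lohobejo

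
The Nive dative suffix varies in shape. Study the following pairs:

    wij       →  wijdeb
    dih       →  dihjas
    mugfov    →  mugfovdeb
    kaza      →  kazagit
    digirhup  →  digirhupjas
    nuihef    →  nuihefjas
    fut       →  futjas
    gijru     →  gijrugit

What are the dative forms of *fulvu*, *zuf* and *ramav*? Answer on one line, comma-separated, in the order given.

fulvugit, zufjas, ramavdeb

The pattern is voicing of the final sound: -jas when the stem ends in a voiceless consonant (*dih*, *digirhup*, *nuihef*, *fut*); -deb when the stem ends in a voiced consonant (*wij*, *mugfov*); -git when the stem ends in a vowel (*kaza*, *gijru*).
*fulvu* — final sound /u/ (a vowel) → -git → *fulvugit*.
Since the final sound of *zuf* is /f/ (a voiceless consonant), it takes -jas, giving *zufjas*.
The final sound of *ramav* is /v/, which is a voiced consonant, so the suffix is -deb, giving *ramavdeb*.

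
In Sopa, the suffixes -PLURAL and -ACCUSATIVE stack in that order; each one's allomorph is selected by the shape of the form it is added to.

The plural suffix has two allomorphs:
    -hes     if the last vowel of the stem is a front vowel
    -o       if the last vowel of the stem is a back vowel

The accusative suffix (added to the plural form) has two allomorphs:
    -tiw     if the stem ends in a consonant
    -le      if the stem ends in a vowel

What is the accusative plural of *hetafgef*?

The last vowel of *hetafgef* is /e/, which is a front vowel, so the plural suffix is -hes, giving *hetafgefhes*.
Since the final sound of the plural form *hetafgefhes* is /s/ (a consonant), it takes -tiw, giving *hetafgefhestiw*.

hetafgefhestiw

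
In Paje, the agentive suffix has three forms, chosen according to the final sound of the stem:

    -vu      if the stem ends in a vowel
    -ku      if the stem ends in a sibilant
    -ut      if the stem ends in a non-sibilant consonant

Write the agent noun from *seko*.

sekovu

Since the final sound of *seko* is /o/ (a vowel), it takes -vu, giving *sekovu*.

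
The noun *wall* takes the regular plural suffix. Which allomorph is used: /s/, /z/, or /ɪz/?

/z/

The stem *wall* ends in a voiced non-sibilant sound.
The plural suffix surfaces as /ɪz/ after sibilants, /s/ after other voiceless consonants, and /z/ after other voiced sounds.
So the plural -s on *wall* is pronounced /z/.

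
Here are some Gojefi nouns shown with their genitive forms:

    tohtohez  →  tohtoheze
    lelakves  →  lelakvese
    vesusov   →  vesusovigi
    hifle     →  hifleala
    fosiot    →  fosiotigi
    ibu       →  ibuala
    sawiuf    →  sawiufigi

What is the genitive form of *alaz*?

alaze

Looking at the final sound of each stem: -e when the stem ends in a sibilant (*tohtohez*, *lelakves*); -igi when the stem ends in a non-sibilant consonant (*vesusov*, *fosiot*, *sawiuf*); -ala when the stem ends in a vowel (*hifle*, *ibu*).
*alaz*: final sound = /z/, a sibilant → -e → *alaze*.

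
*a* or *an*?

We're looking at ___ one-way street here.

The indefinite article is chosen by the initial *sound* of the following word, not its spelling.
*one-way* begins with the sound /wʌ/ (*one* pronounced /wʌn/) — a consonant sound.
So the article is *a*: We're looking at a one-way street here.

a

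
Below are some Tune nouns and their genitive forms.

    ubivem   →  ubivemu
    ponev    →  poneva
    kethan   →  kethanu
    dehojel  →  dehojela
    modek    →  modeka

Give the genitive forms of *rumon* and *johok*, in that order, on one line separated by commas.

rumonu, johoka

The alternation tracks the final consonant of the stem — -u when the stem ends in a nasal (*ubivem*, *kethan*); -a when the stem ends in a non-nasal consonant (*ponev*, *dehojel*, *modek*).
*rumon* — final consonant /n/ (a nasal) → -u → *rumonu*.
*johok*: final consonant = /k/, non-nasal → -a → *johoka*.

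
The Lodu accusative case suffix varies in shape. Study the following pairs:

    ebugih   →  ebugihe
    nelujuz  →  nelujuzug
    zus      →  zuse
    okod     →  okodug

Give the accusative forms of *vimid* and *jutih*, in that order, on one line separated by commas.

vimidug, jutihe

The suffix is conditioned by the final consonant: -e when the stem ends in a voiceless consonant (*ebugih*, *zus*); -ug when the stem ends in a voiced consonant (*nelujuz*, *okod*).
*vimid*: final consonant = /d/, voiced → -ug → *vimidug*.
*jutih*: final consonant = /h/, voiceless → -e → *jutihe*.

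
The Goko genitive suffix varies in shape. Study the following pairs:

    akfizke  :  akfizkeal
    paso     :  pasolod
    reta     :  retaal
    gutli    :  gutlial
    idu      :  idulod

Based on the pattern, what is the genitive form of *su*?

sulod

The suffix is conditioned by the last vowel: -lod when the last vowel of the stem is a rounded vowel (*paso*, *idu*); -al when the last vowel of the stem is an unrounded vowel (*akfizke*, *reta*, *gutli*).
The last vowel of *su* is /u/, which is a rounded vowel, so the suffix is -lod, giving *sulod*.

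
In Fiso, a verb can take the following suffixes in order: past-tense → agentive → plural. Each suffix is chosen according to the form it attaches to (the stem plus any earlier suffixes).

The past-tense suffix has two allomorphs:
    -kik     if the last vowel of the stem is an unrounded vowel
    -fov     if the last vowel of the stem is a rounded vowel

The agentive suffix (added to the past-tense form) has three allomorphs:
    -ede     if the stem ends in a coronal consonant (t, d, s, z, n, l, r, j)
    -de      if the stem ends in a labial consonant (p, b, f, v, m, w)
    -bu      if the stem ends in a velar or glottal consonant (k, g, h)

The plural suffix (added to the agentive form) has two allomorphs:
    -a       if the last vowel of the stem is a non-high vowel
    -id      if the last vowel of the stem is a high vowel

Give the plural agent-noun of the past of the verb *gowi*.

gowikikbuid

Since the last vowel of *gowi* is /i/ (an unrounded vowel), it takes -kik, giving *gowikik*.
The past-tense form *gowikik*: final consonant = /k/, velar/glottal → -bu → *gowikikbu*.
Since the last vowel of the agentive form *gowikikbu* is /u/ (a high vowel), it takes -id, giving *gowikikbuid*.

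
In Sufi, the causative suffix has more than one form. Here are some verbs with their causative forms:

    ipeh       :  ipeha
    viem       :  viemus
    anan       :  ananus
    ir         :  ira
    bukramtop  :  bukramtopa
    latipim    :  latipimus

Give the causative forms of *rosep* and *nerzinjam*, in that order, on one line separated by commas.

rosepa, nerzinjamus

The pattern is nasality of the final consonant: -us when the stem ends in a nasal (*viem*, *anan*, *latipim*); -a when the stem ends in a non-nasal consonant (*ipeh*, *ir*, *bukramtop*).
The final consonant of *rosep* is /p/, which is non-nasal, so the suffix is -a, giving *rosepa*.
Since the final consonant of *nerzinjam* is /m/ (a nasal), it takes -us, giving *nerzinjamus*.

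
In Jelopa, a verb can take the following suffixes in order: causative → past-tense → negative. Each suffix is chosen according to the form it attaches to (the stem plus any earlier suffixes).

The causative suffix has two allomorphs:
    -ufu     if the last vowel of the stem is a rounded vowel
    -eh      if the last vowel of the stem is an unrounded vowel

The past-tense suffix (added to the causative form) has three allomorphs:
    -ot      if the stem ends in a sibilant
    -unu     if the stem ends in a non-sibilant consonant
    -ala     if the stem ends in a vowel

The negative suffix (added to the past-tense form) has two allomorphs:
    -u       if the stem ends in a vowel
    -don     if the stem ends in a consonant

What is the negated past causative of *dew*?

*dew* — last vowel /e/ (an unrounded vowel) → -eh → *deweh*.
Since the final sound of the causative form *deweh* is /h/ (a non-sibilant consonant), it takes -unu, giving *dewehunu*.
The past-tense form *dewehunu*: final sound = /u/, a vowel → -u → *dewehunuu*.

dewehunuu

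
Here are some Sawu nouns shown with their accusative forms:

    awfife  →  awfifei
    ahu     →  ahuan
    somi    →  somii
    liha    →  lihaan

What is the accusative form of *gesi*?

The alternation tracks the last vowel of the stem — -i when the last vowel of the stem is a front vowel (*awfife*, *somi*); -an when the last vowel of the stem is a back vowel (*ahu*, *liha*).
*gesi* — last vowel /i/ (a front vowel) → -i → *gesii*.

gesii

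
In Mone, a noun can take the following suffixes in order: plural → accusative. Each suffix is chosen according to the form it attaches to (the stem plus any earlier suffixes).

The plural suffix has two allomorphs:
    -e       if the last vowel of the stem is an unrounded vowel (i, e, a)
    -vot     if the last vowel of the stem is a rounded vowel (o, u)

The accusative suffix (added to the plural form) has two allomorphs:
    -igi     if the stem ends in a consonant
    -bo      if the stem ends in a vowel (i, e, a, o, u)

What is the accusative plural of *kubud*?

kubudvotigi

Since the last vowel of *kubud* is /u/ (a rounded vowel), it takes -vot, giving *kubudvot*.
Since the final sound of the plural form *kubudvot* is /t/ (a consonant), it takes -igi, giving *kubudvotigi*.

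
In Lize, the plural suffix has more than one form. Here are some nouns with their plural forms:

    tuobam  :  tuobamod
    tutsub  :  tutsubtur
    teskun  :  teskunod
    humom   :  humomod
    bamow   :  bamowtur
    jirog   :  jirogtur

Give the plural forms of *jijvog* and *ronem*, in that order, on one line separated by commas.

jijvogtur, ronemod

The alternation tracks the final consonant of the stem — -od when the stem ends in a nasal (*tuobam*, *teskun*, *humom*); -tur when the stem ends in a non-nasal consonant (*tutsub*, *bamow*, *jirog*).
*jijvog* — final consonant /g/ (non-nasal) → -tur → *jijvogtur*.
*ronem* — final consonant /m/ (a nasal) → -od → *ronemod*.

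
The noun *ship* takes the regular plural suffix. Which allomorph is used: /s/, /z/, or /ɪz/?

The stem *ship* ends in a voiceless non-sibilant consonant.
The plural suffix surfaces as /ɪz/ after sibilants, /s/ after other voiceless consonants, and /z/ after other voiced sounds.
So the plural -s on *ship* is pronounced /s/.

/s/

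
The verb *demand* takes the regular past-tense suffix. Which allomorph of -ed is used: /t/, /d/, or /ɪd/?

The stem *demand* ends in /t/ or /d/.
The -ed suffix is realized as /ɪd/ after /t, d/; as /t/ after other voiceless consonants; and as /d/ after other voiced sounds.
So -ed on *demand* is pronounced /ɪd/.

/ɪd/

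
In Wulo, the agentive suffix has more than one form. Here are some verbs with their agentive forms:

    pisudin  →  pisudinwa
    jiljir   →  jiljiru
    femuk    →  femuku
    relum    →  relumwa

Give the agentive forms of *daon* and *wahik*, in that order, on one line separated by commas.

daonwa, wahiku

Looking at the final consonant of each stem: -wa when the stem ends in a nasal (*pisudin*, *relum*); -u when the stem ends in a non-nasal consonant (*jiljir*, *femuk*).
The final consonant of *daon* is /n/, which is a nasal, so the suffix is -wa, giving *daonwa*.
*wahik* — final consonant /k/ (non-nasal) → -u → *wahiku*.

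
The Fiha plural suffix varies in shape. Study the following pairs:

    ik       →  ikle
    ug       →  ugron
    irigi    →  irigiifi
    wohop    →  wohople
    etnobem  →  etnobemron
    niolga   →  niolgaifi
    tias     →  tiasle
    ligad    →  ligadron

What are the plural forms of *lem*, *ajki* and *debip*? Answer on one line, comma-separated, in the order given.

lemron, ajkiifi, debiple

The pattern is voicing of the final sound: -le when the stem ends in a voiceless consonant (*ik*, *wohop*, *tias*); -ron when the stem ends in a voiced consonant (*ug*, *etnobem*, *ligad*); -ifi when the stem ends in a vowel (*irigi*, *niolga*).
Since the final sound of *lem* is /m/ (a voiced consonant), it takes -ron, giving *lemron*.
The final sound of *ajki* is /i/, which is a vowel, so the suffix is -ifi, giving *ajkiifi*.
The final sound of *debip* is /p/, which is a voiceless consonant, so the suffix is -le, giving *debiple*.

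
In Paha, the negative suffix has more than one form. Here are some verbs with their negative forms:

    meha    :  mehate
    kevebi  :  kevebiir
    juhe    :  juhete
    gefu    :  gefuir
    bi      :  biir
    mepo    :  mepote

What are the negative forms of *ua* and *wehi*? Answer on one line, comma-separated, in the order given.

uate, wehiir

The pattern is height harmony: -ir when the last vowel of the stem is a high vowel (*kevebi*, *gefu*, *bi*); -te when the last vowel of the stem is a non-high vowel (*meha*, *juhe*, *mepo*).
*ua*: last vowel = /a/, a non-high vowel → -te → *uate*.
The last vowel of *wehi* is /i/, which is a high vowel, so the suffix is -ir, giving *wehiir*.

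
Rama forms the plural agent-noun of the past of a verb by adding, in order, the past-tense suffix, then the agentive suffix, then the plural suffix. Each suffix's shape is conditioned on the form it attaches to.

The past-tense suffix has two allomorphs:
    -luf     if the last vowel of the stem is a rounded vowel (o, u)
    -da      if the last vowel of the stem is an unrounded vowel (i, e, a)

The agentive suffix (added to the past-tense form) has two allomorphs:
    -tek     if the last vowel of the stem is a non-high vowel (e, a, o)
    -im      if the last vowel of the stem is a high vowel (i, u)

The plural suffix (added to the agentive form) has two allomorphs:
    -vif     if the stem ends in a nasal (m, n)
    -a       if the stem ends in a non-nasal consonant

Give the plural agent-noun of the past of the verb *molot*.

molotlufimvif

*molot* — last vowel /o/ (a rounded vowel) → -luf → *molotluf*.
The past-tense form *molotluf*: last vowel = /u/, a high vowel → -im → *molotlufim*.
The final consonant of the agentive form *molotlufim* is /m/, which is a nasal, so the plural suffix is -vif, giving *molotlufimvif*.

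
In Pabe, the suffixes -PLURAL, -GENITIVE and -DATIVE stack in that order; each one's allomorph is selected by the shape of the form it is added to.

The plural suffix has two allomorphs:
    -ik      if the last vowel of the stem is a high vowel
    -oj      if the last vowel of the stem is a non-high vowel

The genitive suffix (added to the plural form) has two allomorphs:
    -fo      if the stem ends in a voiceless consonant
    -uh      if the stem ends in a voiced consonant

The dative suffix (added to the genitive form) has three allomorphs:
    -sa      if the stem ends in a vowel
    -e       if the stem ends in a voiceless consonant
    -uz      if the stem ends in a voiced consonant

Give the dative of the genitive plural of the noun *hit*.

The last vowel of *hit* is /i/, which is a high vowel, so the plural suffix is -ik, giving *hitik*.
The plural form *hitik* — final consonant /k/ (voiceless) → -fo → *hitikfo*.
The genitive form *hitikfo* — final sound /o/ (a vowel) → -sa → *hitikfosa*.

hitikfosa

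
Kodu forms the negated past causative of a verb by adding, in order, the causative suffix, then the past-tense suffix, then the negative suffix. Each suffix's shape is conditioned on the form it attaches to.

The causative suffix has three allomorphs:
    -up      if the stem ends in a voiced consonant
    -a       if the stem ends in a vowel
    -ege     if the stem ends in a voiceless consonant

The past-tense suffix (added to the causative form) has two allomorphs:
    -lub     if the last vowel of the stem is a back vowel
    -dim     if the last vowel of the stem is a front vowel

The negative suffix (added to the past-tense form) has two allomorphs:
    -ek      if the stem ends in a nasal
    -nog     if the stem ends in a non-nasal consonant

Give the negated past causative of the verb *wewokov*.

The final sound of *wewokov* is /v/, which is a voiced consonant, so the causative suffix is -up, giving *wewokovup*.
The last vowel of the causative form *wewokovup* is /u/, which is a back vowel, so the past-tense suffix is -lub, giving *wewokovuplub*.
The past-tense form *wewokovuplub* — final consonant /b/ (non-nasal) → -nog → *wewokovuplubnog*.

wewokovuplubnog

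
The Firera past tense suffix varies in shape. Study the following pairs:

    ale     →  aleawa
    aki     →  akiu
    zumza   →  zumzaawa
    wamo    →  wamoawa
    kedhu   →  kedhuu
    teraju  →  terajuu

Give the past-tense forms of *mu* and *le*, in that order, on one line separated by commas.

muu, leawa

The suffix is conditioned by the last vowel: -u when the last vowel of the stem is a high vowel (*aki*, *kedhu*, *teraju*); -awa when the last vowel of the stem is a non-high vowel (*ale*, *zumza*, *wamo*).
Since the last vowel of *mu* is /u/ (a high vowel), it takes -u, giving *muu*.
Since the last vowel of *le* is /e/ (a non-high vowel), it takes -awa, giving *leawa*.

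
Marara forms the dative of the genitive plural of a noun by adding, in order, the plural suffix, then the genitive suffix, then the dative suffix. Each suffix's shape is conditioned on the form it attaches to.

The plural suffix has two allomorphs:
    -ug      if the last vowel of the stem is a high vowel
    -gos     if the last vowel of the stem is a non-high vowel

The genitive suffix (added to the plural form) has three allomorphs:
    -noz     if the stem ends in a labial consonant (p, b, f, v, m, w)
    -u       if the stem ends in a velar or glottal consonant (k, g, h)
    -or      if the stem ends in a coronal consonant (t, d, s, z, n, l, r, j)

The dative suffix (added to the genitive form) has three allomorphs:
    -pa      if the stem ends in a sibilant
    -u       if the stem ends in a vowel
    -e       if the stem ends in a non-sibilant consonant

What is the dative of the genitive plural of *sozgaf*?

sozgafgosore

*sozgaf*: last vowel = /a/, a non-high vowel → -gos → *sozgafgos*.
Since the final consonant of the plural form *sozgafgos* is /s/ (coronal), it takes -or, giving *sozgafgosor*.
Since the final sound of the genitive form *sozgafgosor* is /r/ (a non-sibilant consonant), it takes -e, giving *sozgafgosore*.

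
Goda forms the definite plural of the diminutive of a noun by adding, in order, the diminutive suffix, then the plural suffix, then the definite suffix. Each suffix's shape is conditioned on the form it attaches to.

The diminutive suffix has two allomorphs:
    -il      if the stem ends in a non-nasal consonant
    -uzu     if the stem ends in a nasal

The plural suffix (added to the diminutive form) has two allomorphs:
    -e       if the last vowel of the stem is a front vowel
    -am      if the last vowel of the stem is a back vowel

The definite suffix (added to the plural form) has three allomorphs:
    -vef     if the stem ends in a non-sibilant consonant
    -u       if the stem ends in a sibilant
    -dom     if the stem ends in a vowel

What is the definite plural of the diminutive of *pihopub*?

pihopubiledom

*pihopub*: final consonant = /b/, non-nasal → -il → *pihopubil*.
The diminutive form *pihopubil*: last vowel = /i/, a front vowel → -e → *pihopubile*.
The plural form *pihopubile* — final sound /e/ (a vowel) → -dom → *pihopubiledom*.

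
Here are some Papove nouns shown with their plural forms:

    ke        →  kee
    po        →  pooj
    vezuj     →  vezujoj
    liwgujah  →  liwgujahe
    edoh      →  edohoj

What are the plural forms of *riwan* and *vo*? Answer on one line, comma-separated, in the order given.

The alternation tracks the last vowel of the stem — -oj when the last vowel of the stem is a rounded vowel (*po*, *vezuj*, *edoh*); -e when the last vowel of the stem is an unrounded vowel (*ke*, *liwgujah*).
The last vowel of *riwan* is /a/, which is an unrounded vowel, so the suffix is -e, giving *riwane*.
Since the last vowel of *vo* is /o/ (a rounded vowel), it takes -oj, giving *vooj*.

riwane, vooj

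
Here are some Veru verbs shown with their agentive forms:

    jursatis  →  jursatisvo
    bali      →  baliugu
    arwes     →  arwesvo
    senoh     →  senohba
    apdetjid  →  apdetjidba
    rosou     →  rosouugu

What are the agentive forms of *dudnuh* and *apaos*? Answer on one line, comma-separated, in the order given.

dudnuhba, apaosvo

The pattern is sibilance of the final sound: -vo when the stem ends in a sibilant (*jursatis*, *arwes*); -ba when the stem ends in a non-sibilant consonant (*senoh*, *apdetjid*); -ugu when the stem ends in a vowel (*bali*, *rosou*).
Since the final sound of *dudnuh* is /h/ (a non-sibilant consonant), it takes -ba, giving *dudnuhba*.
The final sound of *apaos* is /s/, which is a sibilant, so the suffix is -vo, giving *apaosvo*.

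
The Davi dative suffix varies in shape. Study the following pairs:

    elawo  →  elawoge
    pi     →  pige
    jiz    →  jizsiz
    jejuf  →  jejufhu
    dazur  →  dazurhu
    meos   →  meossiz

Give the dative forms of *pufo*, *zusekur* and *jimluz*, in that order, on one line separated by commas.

The suffix is conditioned by the final sound: -siz when the stem ends in a sibilant (*jiz*, *meos*); -hu when the stem ends in a non-sibilant consonant (*jejuf*, *dazur*); -ge when the stem ends in a vowel (*elawo*, *pi*).
The final sound of *pufo* is /o/, which is a vowel, so the suffix is -ge, giving *pufoge*.
*zusekur*: final sound = /r/, a non-sibilant consonant → -hu → *zusekurhu*.
*jimluz*: final sound = /z/, a sibilant → -siz → *jimluzsiz*.

pufoge, zusekurhu, jimluzsiz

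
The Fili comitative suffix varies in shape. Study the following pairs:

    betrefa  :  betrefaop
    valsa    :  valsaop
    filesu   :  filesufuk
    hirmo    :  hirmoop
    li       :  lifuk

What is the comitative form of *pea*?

peaop

The alternation tracks the last vowel of the stem — -fuk when the last vowel of the stem is a high vowel (*filesu*, *li*); -op when the last vowel of the stem is a non-high vowel (*betrefa*, *valsa*, *hirmo*).
Since the last vowel of *pea* is /a/ (a non-high vowel), it takes -op, giving *peaop*.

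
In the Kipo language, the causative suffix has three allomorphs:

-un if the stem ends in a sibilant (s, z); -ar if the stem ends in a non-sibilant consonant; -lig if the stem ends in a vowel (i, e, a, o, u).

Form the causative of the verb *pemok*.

pemokar

Since the final sound of *pemok* is /k/ (a non-sibilant consonant), it takes -ar, giving *pemokar*.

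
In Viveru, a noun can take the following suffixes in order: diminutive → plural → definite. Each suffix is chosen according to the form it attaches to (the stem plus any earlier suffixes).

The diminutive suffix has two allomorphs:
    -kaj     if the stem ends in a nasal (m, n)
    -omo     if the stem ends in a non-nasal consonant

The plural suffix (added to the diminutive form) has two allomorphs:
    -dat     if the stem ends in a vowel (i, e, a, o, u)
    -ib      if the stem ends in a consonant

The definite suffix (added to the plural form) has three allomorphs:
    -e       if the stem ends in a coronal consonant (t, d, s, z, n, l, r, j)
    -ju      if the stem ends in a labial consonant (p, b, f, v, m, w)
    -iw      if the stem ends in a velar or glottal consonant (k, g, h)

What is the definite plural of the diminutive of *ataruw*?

*ataruw* — final consonant /w/ (non-nasal) → -omo → *ataruwomo*.
The diminutive form *ataruwomo* — final sound /o/ (a vowel) → -dat → *ataruwomodat*.
Since the final consonant of the plural form *ataruwomodat* is /t/ (coronal), it takes -e, giving *ataruwomodate*.

ataruwomodate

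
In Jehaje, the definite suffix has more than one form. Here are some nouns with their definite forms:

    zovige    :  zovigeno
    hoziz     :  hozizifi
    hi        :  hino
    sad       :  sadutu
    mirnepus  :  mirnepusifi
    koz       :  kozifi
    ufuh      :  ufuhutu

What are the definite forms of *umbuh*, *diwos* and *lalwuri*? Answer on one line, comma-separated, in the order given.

The alternation tracks the final sound of the stem — -ifi when the stem ends in a sibilant (*hoziz*, *mirnepus*, *koz*); -utu when the stem ends in a non-sibilant consonant (*sad*, *ufuh*); -no when the stem ends in a vowel (*zovige*, *hi*).
*umbuh*: final sound = /h/, a non-sibilant consonant → -utu → *umbuhutu*.
*diwos*: final sound = /s/, a sibilant → -ifi → *diwosifi*.
*lalwuri*: final sound = /i/, a vowel → -no → *lalwurino*.

umbuhutu, diwosifi, lalwurino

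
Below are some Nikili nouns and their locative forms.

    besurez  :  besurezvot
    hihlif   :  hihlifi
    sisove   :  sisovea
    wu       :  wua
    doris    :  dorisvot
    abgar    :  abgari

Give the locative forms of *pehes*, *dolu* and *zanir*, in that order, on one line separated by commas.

Looking at the final sound of each stem: -vot when the stem ends in a sibilant (*besurez*, *doris*); -i when the stem ends in a non-sibilant consonant (*hihlif*, *abgar*); -a when the stem ends in a vowel (*sisove*, *wu*).
*pehes* — final sound /s/ (a sibilant) → -vot → *pehesvot*.
*dolu*: final sound = /u/, a vowel → -a → *dolua*.
*zanir*: final sound = /r/, a non-sibilant consonant → -i → *zaniri*.

pehesvot, dolua, zaniri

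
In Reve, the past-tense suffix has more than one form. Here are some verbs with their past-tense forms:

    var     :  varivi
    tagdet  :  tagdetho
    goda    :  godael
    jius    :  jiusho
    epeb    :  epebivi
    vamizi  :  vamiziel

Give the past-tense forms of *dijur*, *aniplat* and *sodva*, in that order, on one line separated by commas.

Looking at the final sound of each stem: -ho when the stem ends in a voiceless consonant (*tagdet*, *jius*); -ivi when the stem ends in a voiced consonant (*var*, *epeb*); -el when the stem ends in a vowel (*goda*, *vamizi*).
Since the final sound of *dijur* is /r/ (a voiced consonant), it takes -ivi, giving *dijurivi*.
The final sound of *aniplat* is /t/, which is a voiceless consonant, so the suffix is -ho, giving *aniplatho*.
*sodva* — final sound /a/ (a vowel) → -el → *sodvael*.

dijurivi, aniplatho, sodvael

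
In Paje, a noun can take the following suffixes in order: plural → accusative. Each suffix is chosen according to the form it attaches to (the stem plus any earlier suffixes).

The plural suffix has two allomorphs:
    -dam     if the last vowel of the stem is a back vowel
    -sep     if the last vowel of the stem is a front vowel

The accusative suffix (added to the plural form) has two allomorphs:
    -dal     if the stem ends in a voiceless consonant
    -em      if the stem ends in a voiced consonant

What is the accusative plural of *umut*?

*umut*: last vowel = /u/, a back vowel → -dam → *umutdam*.
The final consonant of the plural form *umutdam* is /m/, which is voiced, so the accusative suffix is -em, giving *umutdamem*.

umutdamem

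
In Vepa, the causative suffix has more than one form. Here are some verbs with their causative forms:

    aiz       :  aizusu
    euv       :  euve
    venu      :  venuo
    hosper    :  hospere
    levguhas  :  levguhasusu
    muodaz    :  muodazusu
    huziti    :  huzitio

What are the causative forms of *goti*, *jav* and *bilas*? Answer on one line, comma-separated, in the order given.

gotio, jave, bilasusu

The suffix is conditioned by the final sound: -usu when the stem ends in a sibilant (*aiz*, *levguhas*, *muodaz*); -e when the stem ends in a non-sibilant consonant (*euv*, *hosper*); -o when the stem ends in a vowel (*venu*, *huziti*).
The final sound of *goti* is /i/, which is a vowel, so the suffix is -o, giving *gotio*.
Since the final sound of *jav* is /v/ (a non-sibilant consonant), it takes -e, giving *jave*.
*bilas*: final sound = /s/, a sibilant → -usu → *bilasusu*.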